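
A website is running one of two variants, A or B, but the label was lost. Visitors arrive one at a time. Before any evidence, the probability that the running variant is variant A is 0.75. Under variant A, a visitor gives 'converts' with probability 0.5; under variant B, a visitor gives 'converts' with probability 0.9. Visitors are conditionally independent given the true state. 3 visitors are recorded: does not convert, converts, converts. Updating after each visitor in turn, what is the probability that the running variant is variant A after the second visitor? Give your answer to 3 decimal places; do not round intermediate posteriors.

After 'does not convert': P(A) = 0.5·0.7500 / (0.5·0.7500 + 0.1·0.2500) ≈ 0.9375
After 'converts': P(A) = 0.5·0.9375 / (0.5·0.9375 + 0.9·0.0625) ≈ 0.8929

0.893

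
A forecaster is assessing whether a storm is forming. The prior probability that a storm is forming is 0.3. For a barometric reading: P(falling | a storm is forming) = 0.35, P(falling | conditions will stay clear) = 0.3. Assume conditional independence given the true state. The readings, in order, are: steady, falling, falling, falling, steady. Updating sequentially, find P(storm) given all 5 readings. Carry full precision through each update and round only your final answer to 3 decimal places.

0.370

After 'steady': P(storm) = 0.65·0.3000 / (0.65·0.3000 + 0.7·0.7000) ≈ 0.2847
After 'falling': P(storm) = 0.35·0.2847 / (0.35·0.2847 + 0.3·0.7153) ≈ 0.3171
After 'falling': P(storm) = 0.35·0.3171 / (0.35·0.3171 + 0.3·0.6829) ≈ 0.3514
After 'falling': P(storm) = 0.35·0.3514 / (0.35·0.3514 + 0.3·0.6486) ≈ 0.3872
After 'steady': P(storm) = 0.65·0.3872 / (0.65·0.3872 + 0.7·0.6128) ≈ 0.3698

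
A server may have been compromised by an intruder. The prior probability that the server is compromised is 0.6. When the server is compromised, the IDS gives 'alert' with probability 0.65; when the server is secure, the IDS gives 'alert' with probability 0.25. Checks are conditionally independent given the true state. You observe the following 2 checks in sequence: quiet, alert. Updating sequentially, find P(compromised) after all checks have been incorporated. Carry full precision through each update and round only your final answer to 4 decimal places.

0.6454

After 'quiet': P(compromised) = 0.35·0.6000 / (0.35·0.6000 + 0.75·0.4000) ≈ 0.4118
After 'alert': P(compromised) = 0.65·0.4118 / (0.65·0.4118 + 0.25·0.5882) ≈ 0.6454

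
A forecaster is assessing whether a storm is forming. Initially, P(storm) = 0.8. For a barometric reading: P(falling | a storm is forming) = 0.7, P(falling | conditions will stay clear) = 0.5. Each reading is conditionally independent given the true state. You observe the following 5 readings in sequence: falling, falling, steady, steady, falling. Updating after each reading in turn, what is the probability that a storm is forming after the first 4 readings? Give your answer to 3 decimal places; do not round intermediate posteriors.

0.738

After 'falling': P(storm) = 0.7·0.8000 / (0.7·0.8000 + 0.5·0.2000) ≈ 0.8485
After 'falling': P(storm) = 0.7·0.8485 / (0.7·0.8485 + 0.5·0.1515) ≈ 0.8869
After 'steady': P(storm) = 0.3·0.8869 / (0.3·0.8869 + 0.5·0.1131) ≈ 0.8247
After 'steady': P(storm) = 0.3·0.8247 / (0.3·0.8247 + 0.5·0.1753) ≈ 0.7384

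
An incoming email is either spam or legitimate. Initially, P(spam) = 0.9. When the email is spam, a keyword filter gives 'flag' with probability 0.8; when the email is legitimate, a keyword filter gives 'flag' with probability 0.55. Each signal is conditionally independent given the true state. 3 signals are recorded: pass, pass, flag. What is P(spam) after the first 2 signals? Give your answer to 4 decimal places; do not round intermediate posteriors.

0.6400

Apply Bayes' rule sequentially, carrying P(spam) forward.
After 'pass': P(spam) = 0.2·0.9000 / (0.2·0.9000 + 0.45·0.1000) ≈ 0.8000
After 'pass': P(spam) = 0.2·0.8000 / (0.2·0.8000 + 0.45·0.2000) ≈ 0.6400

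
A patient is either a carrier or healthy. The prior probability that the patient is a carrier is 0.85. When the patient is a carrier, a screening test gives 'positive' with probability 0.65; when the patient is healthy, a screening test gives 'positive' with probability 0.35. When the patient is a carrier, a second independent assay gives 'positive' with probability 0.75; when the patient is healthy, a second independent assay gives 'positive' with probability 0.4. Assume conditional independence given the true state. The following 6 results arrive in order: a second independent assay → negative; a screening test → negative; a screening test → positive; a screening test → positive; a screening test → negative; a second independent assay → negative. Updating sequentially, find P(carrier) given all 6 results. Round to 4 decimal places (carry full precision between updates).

0.4959

After a second independent assay='negative': P(carrier) = 0.25·0.8500 / (0.25·0.8500 + 0.6·0.1500) ≈ 0.7025
After a screening test='negative': P(carrier) = 0.35·0.7025 / (0.35·0.7025 + 0.65·0.2975) ≈ 0.5597
After a screening test='positive': P(carrier) = 0.65·0.5597 / (0.65·0.5597 + 0.35·0.4403) ≈ 0.7025
After a screening test='positive': P(carrier) = 0.65·0.7025 / (0.65·0.7025 + 0.35·0.2975) ≈ 0.8143
After a screening test='negative': P(carrier) = 0.35·0.8143 / (0.35·0.8143 + 0.65·0.1857) ≈ 0.7025
After a second independent assay='negative': P(carrier) = 0.25·0.7025 / (0.25·0.7025 + 0.6·0.2975) ≈ 0.4959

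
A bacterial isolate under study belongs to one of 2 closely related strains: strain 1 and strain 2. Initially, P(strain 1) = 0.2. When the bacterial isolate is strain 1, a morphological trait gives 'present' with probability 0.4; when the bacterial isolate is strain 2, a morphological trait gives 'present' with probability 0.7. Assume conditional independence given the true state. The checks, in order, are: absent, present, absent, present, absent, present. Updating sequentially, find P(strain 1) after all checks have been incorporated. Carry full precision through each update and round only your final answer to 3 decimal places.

Each posterior becomes the prior for the next update.
After 'absent': P(strain 1) = 0.6·0.2000 / (0.6·0.2000 + 0.3·0.8000) ≈ 0.3333
After 'present': P(strain 1) = 0.4·0.3333 / (0.4·0.3333 + 0.7·0.6667) ≈ 0.2222
After 'absent': P(strain 1) = 0.6·0.2222 / (0.6·0.2222 + 0.3·0.7778) ≈ 0.3636
After 'present': P(strain 1) = 0.4·0.3636 / (0.4·0.3636 + 0.7·0.6364) ≈ 0.2462
After 'absent': P(strain 1) = 0.6·0.2462 / (0.6·0.2462 + 0.3·0.7538) ≈ 0.3951
After 'present': P(strain 1) = 0.4·0.3951 / (0.4·0.3951 + 0.7·0.6049) ≈ 0.2718

0.272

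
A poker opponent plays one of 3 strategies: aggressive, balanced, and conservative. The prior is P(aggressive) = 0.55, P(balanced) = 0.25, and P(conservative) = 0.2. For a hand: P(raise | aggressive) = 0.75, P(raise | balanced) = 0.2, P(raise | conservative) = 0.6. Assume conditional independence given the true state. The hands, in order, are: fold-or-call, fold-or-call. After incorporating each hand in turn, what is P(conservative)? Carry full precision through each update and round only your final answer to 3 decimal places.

After 'fold-or-call': normaliser = 0.25·0.5500 + 0.8·0.2500 + 0.4·0.2000; P(aggressive) ≈ 0.3293, P(balanced) ≈ 0.4790, P(conservative) ≈ 0.1916
After 'fold-or-call': normaliser = 0.25·0.3293 + 0.8·0.4790 + 0.4·0.1916; P(aggressive) ≈ 0.1518, P(balanced) ≈ 0.7068, P(conservative) ≈ 0.1414

0.141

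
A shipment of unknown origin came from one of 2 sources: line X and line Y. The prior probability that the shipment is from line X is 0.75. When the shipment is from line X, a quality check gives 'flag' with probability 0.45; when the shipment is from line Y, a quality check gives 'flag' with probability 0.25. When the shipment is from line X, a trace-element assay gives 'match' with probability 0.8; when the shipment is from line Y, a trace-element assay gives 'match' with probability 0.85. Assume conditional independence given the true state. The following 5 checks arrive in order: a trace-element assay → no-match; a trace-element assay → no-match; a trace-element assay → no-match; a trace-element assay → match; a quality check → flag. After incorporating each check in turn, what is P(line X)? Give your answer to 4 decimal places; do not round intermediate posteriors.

0.9234

After a trace-element assay='no-match': P(line X) = 0.2·0.7500 / (0.2·0.7500 + 0.15·0.2500) ≈ 0.8000
After a trace-element assay='no-match': P(line X) = 0.2·0.8000 / (0.2·0.8000 + 0.15·0.2000) ≈ 0.8421
After a trace-element assay='no-match': P(line X) = 0.2·0.8421 / (0.2·0.8421 + 0.15·0.1579) ≈ 0.8767
After a trace-element assay='match': P(line X) = 0.8·0.8767 / (0.8·0.8767 + 0.85·0.1233) ≈ 0.8700
After a quality check='flag': P(line X) = 0.45·0.8700 / (0.45·0.8700 + 0.25·0.1300) ≈ 0.9234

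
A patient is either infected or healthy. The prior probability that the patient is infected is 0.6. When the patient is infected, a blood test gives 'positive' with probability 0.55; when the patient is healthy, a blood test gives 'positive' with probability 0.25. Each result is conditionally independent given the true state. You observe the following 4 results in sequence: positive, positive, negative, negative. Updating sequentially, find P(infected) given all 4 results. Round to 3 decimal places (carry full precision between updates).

0.723

After 'positive': P(infected) = 0.55·0.6000 / (0.55·0.6000 + 0.25·0.4000) ≈ 0.7674
After 'positive': P(infected) = 0.55·0.7674 / (0.55·0.7674 + 0.25·0.2326) ≈ 0.8789
After 'negative': P(infected) = 0.45·0.8789 / (0.45·0.8789 + 0.75·0.1211) ≈ 0.8133
After 'negative': P(infected) = 0.45·0.8133 / (0.45·0.8133 + 0.75·0.1867) ≈ 0.7233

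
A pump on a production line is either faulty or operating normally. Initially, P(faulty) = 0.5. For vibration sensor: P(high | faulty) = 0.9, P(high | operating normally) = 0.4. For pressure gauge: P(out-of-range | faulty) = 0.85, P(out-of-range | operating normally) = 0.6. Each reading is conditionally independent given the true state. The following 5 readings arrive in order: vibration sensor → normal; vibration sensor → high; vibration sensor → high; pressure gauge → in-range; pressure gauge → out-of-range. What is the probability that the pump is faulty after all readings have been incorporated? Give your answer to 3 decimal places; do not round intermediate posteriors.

Each posterior becomes the prior for the next update.
After vibration sensor='normal': P(faulty) = 0.1·0.5000 / (0.1·0.5000 + 0.6·0.5000) ≈ 0.1429
After vibration sensor='high': P(faulty) = 0.9·0.1429 / (0.9·0.1429 + 0.4·0.8571) ≈ 0.2727
After vibration sensor='high': P(faulty) = 0.9·0.2727 / (0.9·0.2727 + 0.4·0.7273) ≈ 0.4576
After pressure gauge='in-range': P(faulty) = 0.15·0.4576 / (0.15·0.4576 + 0.4·0.5424) ≈ 0.2404
After pressure gauge='out-of-range': P(faulty) = 0.85·0.2404 / (0.85·0.2404 + 0.6·0.7596) ≈ 0.3095

0.310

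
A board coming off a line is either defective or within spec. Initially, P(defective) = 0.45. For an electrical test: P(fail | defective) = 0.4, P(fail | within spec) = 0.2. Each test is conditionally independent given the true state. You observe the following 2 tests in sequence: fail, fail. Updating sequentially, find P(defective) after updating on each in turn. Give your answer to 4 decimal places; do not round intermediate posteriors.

0.7660

After 'fail': P(defective) = 0.4·0.4500 / (0.4·0.4500 + 0.2·0.5500) ≈ 0.6207
After 'fail': P(defective) = 0.4·0.6207 / (0.4·0.6207 + 0.2·0.3793) ≈ 0.7660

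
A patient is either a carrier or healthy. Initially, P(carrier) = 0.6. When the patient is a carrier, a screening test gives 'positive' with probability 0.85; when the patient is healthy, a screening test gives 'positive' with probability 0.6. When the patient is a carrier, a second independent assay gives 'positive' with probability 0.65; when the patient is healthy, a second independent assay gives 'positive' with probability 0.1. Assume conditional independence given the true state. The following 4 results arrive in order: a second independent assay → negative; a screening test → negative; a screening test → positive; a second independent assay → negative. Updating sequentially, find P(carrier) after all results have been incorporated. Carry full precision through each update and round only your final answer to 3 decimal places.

0.108

After a second independent assay='negative': P(carrier) = 0.35·0.6000 / (0.35·0.6000 + 0.9·0.4000) ≈ 0.3684
After a screening test='negative': P(carrier) = 0.15·0.3684 / (0.15·0.3684 + 0.4·0.6316) ≈ 0.1795
After a screening test='positive': P(carrier) = 0.85·0.1795 / (0.85·0.1795 + 0.6·0.8205) ≈ 0.2366
After a second independent assay='negative': P(carrier) = 0.35·0.2366 / (0.35·0.2366 + 0.9·0.7634) ≈ 0.1076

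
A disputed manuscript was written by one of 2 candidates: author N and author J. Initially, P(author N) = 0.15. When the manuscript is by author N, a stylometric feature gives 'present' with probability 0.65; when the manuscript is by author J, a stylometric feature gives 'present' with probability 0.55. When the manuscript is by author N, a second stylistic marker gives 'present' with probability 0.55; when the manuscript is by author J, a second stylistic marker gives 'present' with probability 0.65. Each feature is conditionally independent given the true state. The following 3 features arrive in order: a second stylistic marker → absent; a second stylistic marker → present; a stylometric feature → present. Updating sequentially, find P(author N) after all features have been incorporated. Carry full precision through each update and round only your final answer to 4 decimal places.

0.1849

After a second stylistic marker='absent': P(author N) = 0.45·0.1500 / (0.45·0.1500 + 0.35·0.8500) ≈ 0.1849
After a second stylistic marker='present': P(author N) = 0.55·0.1849 / (0.55·0.1849 + 0.65·0.8151) ≈ 0.1611
After a stylometric feature='present': P(author N) = 0.65·0.1611 / (0.65·0.1611 + 0.55·0.8389) ≈ 0.1849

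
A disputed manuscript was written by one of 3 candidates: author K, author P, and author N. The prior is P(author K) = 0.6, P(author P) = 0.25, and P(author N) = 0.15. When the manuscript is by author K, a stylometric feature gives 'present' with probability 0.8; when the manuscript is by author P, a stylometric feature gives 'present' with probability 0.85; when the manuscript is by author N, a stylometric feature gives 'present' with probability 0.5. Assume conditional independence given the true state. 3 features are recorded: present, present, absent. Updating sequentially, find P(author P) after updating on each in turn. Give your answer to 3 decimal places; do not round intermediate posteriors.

After 'present': normaliser = 0.8·0.6000 + 0.85·0.2500 + 0.5·0.1500; P(author K) ≈ 0.6254, P(author P) ≈ 0.2769, P(author N) ≈ 0.0977
After 'present': normaliser = 0.8·0.6254 + 0.85·0.2769 + 0.5·0.0977; P(author K) ≈ 0.6377, P(author P) ≈ 0.3000, P(author N) ≈ 0.0623
After 'absent': normaliser = 0.2·0.6377 + 0.15·0.3000 + 0.5·0.0623; P(author K) ≈ 0.6262, P(author P) ≈ 0.2209, P(author N) ≈ 0.1529

0.221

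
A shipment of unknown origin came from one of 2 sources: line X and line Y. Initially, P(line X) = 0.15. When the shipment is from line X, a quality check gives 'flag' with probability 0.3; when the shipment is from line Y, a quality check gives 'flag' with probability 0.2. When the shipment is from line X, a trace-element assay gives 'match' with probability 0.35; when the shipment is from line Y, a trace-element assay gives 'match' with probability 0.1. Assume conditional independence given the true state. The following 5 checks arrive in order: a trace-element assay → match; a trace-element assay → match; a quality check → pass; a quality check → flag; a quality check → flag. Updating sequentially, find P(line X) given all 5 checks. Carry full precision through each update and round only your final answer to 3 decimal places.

0.810

After a trace-element assay='match': P(line X) = 0.35·0.1500 / (0.35·0.1500 + 0.1·0.8500) ≈ 0.3818
After a trace-element assay='match': P(line X) = 0.35·0.3818 / (0.35·0.3818 + 0.1·0.6182) ≈ 0.6837
After a quality check='pass': P(line X) = 0.7·0.6837 / (0.7·0.6837 + 0.8·0.3163) ≈ 0.6542
After a quality check='flag': P(line X) = 0.3·0.6542 / (0.3·0.6542 + 0.2·0.3458) ≈ 0.7394
After a quality check='flag': P(line X) = 0.3·0.7394 / (0.3·0.7394 + 0.2·0.2606) ≈ 0.8097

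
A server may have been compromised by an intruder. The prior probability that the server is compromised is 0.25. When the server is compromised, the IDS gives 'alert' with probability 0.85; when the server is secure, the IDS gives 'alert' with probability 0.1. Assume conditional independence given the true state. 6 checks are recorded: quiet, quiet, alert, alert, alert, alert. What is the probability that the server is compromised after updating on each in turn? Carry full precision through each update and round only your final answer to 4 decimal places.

After 'quiet': P(compromised) = 0.15·0.2500 / (0.15·0.2500 + 0.9·0.7500) ≈ 0.0526
After 'quiet': P(compromised) = 0.15·0.0526 / (0.15·0.0526 + 0.9·0.9474) ≈ 0.0092
After 'alert': P(compromised) = 0.85·0.0092 / (0.85·0.0092 + 0.1·0.9908) ≈ 0.0730
After 'alert': P(compromised) = 0.85·0.0730 / (0.85·0.0730 + 0.1·0.9270) ≈ 0.4008
After 'alert': P(compromised) = 0.85·0.4008 / (0.85·0.4008 + 0.1·0.5992) ≈ 0.8504
After 'alert': P(compromised) = 0.85·0.8504 / (0.85·0.8504 + 0.1·0.1496) ≈ 0.9797

0.9797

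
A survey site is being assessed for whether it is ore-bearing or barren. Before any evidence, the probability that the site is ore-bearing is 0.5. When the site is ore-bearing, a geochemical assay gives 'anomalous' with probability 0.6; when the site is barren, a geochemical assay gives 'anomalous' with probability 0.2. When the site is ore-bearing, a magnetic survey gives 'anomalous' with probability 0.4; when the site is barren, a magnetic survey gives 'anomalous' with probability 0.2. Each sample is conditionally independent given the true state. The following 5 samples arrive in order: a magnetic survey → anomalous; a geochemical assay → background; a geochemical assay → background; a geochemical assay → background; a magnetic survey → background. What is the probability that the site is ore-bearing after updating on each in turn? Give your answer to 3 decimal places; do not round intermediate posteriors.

0.158

After a magnetic survey='anomalous': P(ore) = 0.4·0.5000 / (0.4·0.5000 + 0.2·0.5000) ≈ 0.6667
After a geochemical assay='background': P(ore) = 0.4·0.6667 / (0.4·0.6667 + 0.8·0.3333) ≈ 0.5000
After a geochemical assay='background': P(ore) = 0.4·0.5000 / (0.4·0.5000 + 0.8·0.5000) ≈ 0.3333
After a geochemical assay='background': P(ore) = 0.4·0.3333 / (0.4·0.3333 + 0.8·0.6667) ≈ 0.2000
After a magnetic survey='background': P(ore) = 0.6·0.2000 / (0.6·0.2000 + 0.8·0.8000) ≈ 0.1579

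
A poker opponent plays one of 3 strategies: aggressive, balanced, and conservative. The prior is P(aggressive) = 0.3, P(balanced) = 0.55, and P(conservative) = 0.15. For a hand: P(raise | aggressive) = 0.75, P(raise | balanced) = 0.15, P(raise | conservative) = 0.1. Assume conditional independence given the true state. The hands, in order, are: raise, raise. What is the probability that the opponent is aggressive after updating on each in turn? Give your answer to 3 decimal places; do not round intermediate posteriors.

After 'raise': normaliser = 0.75·0.3000 + 0.15·0.5500 + 0.1·0.1500; P(aggressive) ≈ 0.6977, P(balanced) ≈ 0.2558, P(conservative) ≈ 0.0465
After 'raise': normaliser = 0.75·0.6977 + 0.15·0.2558 + 0.1·0.0465; P(aggressive) ≈ 0.9240, P(balanced) ≈ 0.0678, P(conservative) ≈ 0.0082

0.924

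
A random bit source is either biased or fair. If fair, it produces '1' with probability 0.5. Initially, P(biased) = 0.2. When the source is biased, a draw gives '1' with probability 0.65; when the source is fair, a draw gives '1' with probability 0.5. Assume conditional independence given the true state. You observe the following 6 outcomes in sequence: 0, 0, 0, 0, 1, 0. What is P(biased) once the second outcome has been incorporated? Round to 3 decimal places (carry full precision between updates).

0.109

After '0': P(biased) = 0.35·0.2000 / (0.35·0.2000 + 0.5·0.8000) ≈ 0.1489
After '0': P(biased) = 0.35·0.1489 / (0.35·0.1489 + 0.5·0.8511) ≈ 0.1091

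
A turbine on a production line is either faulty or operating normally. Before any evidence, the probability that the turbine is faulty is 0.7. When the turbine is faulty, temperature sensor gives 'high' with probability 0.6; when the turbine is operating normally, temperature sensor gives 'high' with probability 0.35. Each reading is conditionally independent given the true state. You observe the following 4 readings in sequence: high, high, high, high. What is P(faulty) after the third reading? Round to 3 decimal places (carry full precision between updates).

0.922

After 'high': P(faulty) = 0.6·0.7000 / (0.6·0.7000 + 0.35·0.3000) ≈ 0.8000
After 'high': P(faulty) = 0.6·0.8000 / (0.6·0.8000 + 0.35·0.2000) ≈ 0.8727
After 'high': P(faulty) = 0.6·0.8727 / (0.6·0.8727 + 0.35·0.1273) ≈ 0.9216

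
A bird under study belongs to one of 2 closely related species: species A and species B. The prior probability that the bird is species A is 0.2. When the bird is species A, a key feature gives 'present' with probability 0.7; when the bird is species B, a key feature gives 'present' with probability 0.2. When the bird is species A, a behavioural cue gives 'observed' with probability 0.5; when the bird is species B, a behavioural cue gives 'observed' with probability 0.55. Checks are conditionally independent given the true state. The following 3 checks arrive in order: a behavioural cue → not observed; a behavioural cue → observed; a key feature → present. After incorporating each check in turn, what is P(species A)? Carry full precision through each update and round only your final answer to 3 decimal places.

0.469

After a behavioural cue='not observed': P(species A) = 0.5·0.2000 / (0.5·0.2000 + 0.45·0.8000) ≈ 0.2174
After a behavioural cue='observed': P(species A) = 0.5·0.2174 / (0.5·0.2174 + 0.55·0.7826) ≈ 0.2016
After a key feature='present': P(species A) = 0.7·0.2016 / (0.7·0.2016 + 0.2·0.7984) ≈ 0.4692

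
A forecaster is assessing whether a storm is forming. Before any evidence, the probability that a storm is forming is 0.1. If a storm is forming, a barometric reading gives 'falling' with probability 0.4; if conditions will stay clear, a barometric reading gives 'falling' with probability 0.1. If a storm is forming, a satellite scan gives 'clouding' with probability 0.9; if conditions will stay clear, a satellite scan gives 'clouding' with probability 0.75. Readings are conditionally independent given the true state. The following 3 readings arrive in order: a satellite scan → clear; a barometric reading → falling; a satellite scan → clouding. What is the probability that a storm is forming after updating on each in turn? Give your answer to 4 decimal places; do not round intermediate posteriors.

Each posterior becomes the prior for the next update.
After a satellite scan='clear': P(storm) = 0.1·0.1000 / (0.1·0.1000 + 0.25·0.9000) ≈ 0.0426
After a barometric reading='falling': P(storm) = 0.4·0.0426 / (0.4·0.0426 + 0.1·0.9574) ≈ 0.1509
After a satellite scan='clouding': P(storm) = 0.9·0.1509 / (0.9·0.1509 + 0.75·0.8491) ≈ 0.1758

0.1758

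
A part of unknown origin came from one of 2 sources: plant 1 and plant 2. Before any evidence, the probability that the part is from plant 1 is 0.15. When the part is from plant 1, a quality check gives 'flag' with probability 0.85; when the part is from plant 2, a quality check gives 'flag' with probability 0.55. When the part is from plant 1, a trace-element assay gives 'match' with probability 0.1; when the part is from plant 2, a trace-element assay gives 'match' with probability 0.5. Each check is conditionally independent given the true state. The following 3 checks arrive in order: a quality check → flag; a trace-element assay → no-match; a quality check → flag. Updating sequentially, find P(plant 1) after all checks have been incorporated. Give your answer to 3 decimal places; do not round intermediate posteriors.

0.431

Apply Bayes' rule sequentially, carrying P(plant 1) forward.
After a quality check='flag': P(plant 1) = 0.85·0.1500 / (0.85·0.1500 + 0.55·0.8500) ≈ 0.2143
After a trace-element assay='no-match': P(plant 1) = 0.9·0.2143 / (0.9·0.2143 + 0.5·0.7857) ≈ 0.3293
After a quality check='flag': P(plant 1) = 0.85·0.3293 / (0.85·0.3293 + 0.55·0.6707) ≈ 0.4314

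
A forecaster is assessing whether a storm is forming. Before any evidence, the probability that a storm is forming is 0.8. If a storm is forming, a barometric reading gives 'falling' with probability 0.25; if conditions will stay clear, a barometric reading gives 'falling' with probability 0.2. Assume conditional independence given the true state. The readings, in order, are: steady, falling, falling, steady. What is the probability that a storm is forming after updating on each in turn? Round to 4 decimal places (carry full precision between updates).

After 'steady': P(storm) = 0.75·0.8000 / (0.75·0.8000 + 0.8·0.2000) ≈ 0.7895
After 'falling': P(storm) = 0.25·0.7895 / (0.25·0.7895 + 0.2·0.2105) ≈ 0.8242
After 'falling': P(storm) = 0.25·0.8242 / (0.25·0.8242 + 0.2·0.1758) ≈ 0.8542
After 'steady': P(storm) = 0.75·0.8542 / (0.75·0.8542 + 0.8·0.1458) ≈ 0.8460

0.8460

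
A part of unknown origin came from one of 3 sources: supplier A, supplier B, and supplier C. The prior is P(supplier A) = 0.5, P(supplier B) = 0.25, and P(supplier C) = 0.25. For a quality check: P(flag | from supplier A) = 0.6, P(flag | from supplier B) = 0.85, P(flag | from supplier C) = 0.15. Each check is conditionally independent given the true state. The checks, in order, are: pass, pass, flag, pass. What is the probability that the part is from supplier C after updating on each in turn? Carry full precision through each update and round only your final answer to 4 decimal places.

After 'pass': normaliser = 0.4·0.5000 + 0.15·0.2500 + 0.85·0.2500; P(supplier A) ≈ 0.4444, P(supplier B) ≈ 0.0833, P(supplier C) ≈ 0.4722
After 'pass': normaliser = 0.4·0.4444 + 0.15·0.0833 + 0.85·0.4722; P(supplier A) ≈ 0.3005, P(supplier B) ≈ 0.0211, P(supplier C) ≈ 0.6784
After 'flag': normaliser = 0.6·0.3005 + 0.85·0.0211 + 0.15·0.6784; P(supplier A) ≈ 0.6009, P(supplier B) ≈ 0.0599, P(supplier C) ≈ 0.3392
After 'pass': normaliser = 0.4·0.6009 + 0.15·0.0599 + 0.85·0.3392; P(supplier A) ≈ 0.4471, P(supplier B) ≈ 0.0167, P(supplier C) ≈ 0.5362

0.5362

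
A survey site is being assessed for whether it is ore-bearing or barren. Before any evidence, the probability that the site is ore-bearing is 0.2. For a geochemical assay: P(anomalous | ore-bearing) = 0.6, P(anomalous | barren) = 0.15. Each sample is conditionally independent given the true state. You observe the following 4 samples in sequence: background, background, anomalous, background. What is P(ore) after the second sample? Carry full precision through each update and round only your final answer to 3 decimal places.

0.052

After 'background': P(ore) = 0.4·0.2000 / (0.4·0.2000 + 0.85·0.8000) ≈ 0.1053
After 'background': P(ore) = 0.4·0.1053 / (0.4·0.1053 + 0.85·0.8947) ≈ 0.0525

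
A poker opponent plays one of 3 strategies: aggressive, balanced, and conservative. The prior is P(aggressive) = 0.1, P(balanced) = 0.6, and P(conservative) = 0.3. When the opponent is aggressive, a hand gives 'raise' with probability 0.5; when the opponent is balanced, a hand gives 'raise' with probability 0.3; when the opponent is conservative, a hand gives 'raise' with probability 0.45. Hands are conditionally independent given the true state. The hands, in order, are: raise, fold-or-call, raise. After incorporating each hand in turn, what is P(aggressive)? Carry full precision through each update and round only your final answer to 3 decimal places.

0.149

After 'raise': normaliser = 0.5·0.1000 + 0.3·0.6000 + 0.45·0.3000; P(aggressive) ≈ 0.1370, P(balanced) ≈ 0.4932, P(conservative) ≈ 0.3699
After 'fold-or-call': normaliser = 0.5·0.1370 + 0.7·0.4932 + 0.55·0.3699; P(aggressive) ≈ 0.1110, P(balanced) ≈ 0.5594, P(conservative) ≈ 0.3296
After 'raise': normaliser = 0.5·0.1110 + 0.3·0.5594 + 0.45·0.3296; P(aggressive) ≈ 0.1493, P(balanced) ≈ 0.4515, P(conservative) ≈ 0.3991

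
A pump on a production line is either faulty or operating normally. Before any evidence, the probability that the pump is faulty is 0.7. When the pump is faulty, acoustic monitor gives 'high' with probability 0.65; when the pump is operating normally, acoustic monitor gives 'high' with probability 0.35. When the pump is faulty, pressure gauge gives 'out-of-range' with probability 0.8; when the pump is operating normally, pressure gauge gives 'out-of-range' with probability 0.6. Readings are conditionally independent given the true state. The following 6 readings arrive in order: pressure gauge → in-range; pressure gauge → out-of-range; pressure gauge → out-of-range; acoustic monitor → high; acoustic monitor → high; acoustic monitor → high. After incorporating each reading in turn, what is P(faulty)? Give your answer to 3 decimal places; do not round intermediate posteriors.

0.930

After pressure gauge='in-range': P(faulty) = 0.2·0.7000 / (0.2·0.7000 + 0.4·0.3000) ≈ 0.5385
After pressure gauge='out-of-range': P(faulty) = 0.8·0.5385 / (0.8·0.5385 + 0.6·0.4615) ≈ 0.6087
After pressure gauge='out-of-range': P(faulty) = 0.8·0.6087 / (0.8·0.6087 + 0.6·0.3913) ≈ 0.6747
After acoustic monitor='high': P(faulty) = 0.65·0.6747 / (0.65·0.6747 + 0.35·0.3253) ≈ 0.7939
After acoustic monitor='high': P(faulty) = 0.65·0.7939 / (0.65·0.7939 + 0.35·0.2061) ≈ 0.8774
After acoustic monitor='high': P(faulty) = 0.65·0.8774 / (0.65·0.8774 + 0.35·0.1226) ≈ 0.9300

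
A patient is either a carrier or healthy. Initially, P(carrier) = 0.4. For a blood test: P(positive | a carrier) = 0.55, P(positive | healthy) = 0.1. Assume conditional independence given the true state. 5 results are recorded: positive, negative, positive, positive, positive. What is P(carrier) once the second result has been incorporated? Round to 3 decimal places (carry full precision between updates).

After 'positive': P(carrier) = 0.55·0.4000 / (0.55·0.4000 + 0.1·0.6000) ≈ 0.7857
After 'negative': P(carrier) = 0.45·0.7857 / (0.45·0.7857 + 0.9·0.2143) ≈ 0.6471

0.647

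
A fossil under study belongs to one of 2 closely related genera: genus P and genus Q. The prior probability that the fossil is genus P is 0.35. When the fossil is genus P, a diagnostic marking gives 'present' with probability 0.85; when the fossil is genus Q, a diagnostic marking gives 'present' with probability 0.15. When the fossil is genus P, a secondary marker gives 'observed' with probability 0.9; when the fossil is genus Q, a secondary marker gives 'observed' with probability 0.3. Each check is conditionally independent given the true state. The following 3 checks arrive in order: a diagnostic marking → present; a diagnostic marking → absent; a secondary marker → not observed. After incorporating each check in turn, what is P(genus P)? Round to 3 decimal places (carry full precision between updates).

0.071

After a diagnostic marking='present': P(genus P) = 0.85·0.3500 / (0.85·0.3500 + 0.15·0.6500) ≈ 0.7532
After a diagnostic marking='absent': P(genus P) = 0.15·0.7532 / (0.15·0.7532 + 0.85·0.2468) ≈ 0.3500
After a secondary marker='not observed': P(genus P) = 0.1·0.3500 / (0.1·0.3500 + 0.7·0.6500) ≈ 0.0714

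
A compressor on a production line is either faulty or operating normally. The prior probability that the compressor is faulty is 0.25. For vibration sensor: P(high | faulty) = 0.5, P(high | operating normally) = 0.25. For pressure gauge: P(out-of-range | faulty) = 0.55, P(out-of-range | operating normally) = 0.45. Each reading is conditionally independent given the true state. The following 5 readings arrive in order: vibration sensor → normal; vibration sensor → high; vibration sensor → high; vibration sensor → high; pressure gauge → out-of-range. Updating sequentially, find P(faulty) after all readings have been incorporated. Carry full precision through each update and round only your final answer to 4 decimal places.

0.6848

Each posterior becomes the prior for the next update.
After vibration sensor='normal': P(faulty) = 0.5·0.2500 / (0.5·0.2500 + 0.75·0.7500) ≈ 0.1818
After vibration sensor='high': P(faulty) = 0.5·0.1818 / (0.5·0.1818 + 0.25·0.8182) ≈ 0.3077
After vibration sensor='high': P(faulty) = 0.5·0.3077 / (0.5·0.3077 + 0.25·0.6923) ≈ 0.4706
After vibration sensor='high': P(faulty) = 0.5·0.4706 / (0.5·0.4706 + 0.25·0.5294) ≈ 0.6400
After pressure gauge='out-of-range': P(faulty) = 0.55·0.6400 / (0.55·0.6400 + 0.45·0.3600) ≈ 0.6848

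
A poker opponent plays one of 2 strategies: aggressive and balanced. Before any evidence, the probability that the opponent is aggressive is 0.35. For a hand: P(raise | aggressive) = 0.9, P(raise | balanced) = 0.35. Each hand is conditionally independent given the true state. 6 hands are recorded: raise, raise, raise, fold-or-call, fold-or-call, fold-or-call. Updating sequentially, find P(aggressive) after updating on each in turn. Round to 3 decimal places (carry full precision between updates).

0.032

Each posterior becomes the prior for the next update.
After 'raise': P(aggressive) = 0.9·0.3500 / (0.9·0.3500 + 0.35·0.6500) ≈ 0.5806
After 'raise': P(aggressive) = 0.9·0.5806 / (0.9·0.5806 + 0.35·0.4194) ≈ 0.7807
After 'raise': P(aggressive) = 0.9·0.7807 / (0.9·0.7807 + 0.35·0.2193) ≈ 0.9015
After 'fold-or-call': P(aggressive) = 0.1·0.9015 / (0.1·0.9015 + 0.65·0.0985) ≈ 0.5848
After 'fold-or-call': P(aggressive) = 0.1·0.5848 / (0.1·0.5848 + 0.65·0.4152) ≈ 0.1781
After 'fold-or-call': P(aggressive) = 0.1·0.1781 / (0.1·0.1781 + 0.65·0.8219) ≈ 0.0323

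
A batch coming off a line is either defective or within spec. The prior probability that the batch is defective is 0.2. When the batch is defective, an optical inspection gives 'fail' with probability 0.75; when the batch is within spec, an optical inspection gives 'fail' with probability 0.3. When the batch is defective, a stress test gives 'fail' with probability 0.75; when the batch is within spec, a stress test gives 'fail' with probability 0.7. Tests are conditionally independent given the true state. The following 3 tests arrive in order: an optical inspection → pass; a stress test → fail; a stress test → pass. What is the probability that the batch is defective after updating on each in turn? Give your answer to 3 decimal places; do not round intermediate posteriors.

0.074

Apply Bayes' rule sequentially, carrying P(defective) forward.
After an optical inspection='pass': P(defective) = 0.25·0.2000 / (0.25·0.2000 + 0.7·0.8000) ≈ 0.0820
After a stress test='fail': P(defective) = 0.75·0.0820 / (0.75·0.0820 + 0.7·0.9180) ≈ 0.0873
After a stress test='pass': P(defective) = 0.25·0.0873 / (0.25·0.0873 + 0.3·0.9127) ≈ 0.0738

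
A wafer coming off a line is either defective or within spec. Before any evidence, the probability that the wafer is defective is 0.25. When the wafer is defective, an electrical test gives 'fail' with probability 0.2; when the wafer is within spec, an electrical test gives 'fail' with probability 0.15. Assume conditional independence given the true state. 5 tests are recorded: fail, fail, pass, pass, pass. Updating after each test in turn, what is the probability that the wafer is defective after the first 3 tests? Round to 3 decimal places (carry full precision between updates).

0.358

Each posterior becomes the prior for the next update.
After 'fail': P(defective) = 0.2·0.2500 / (0.2·0.2500 + 0.15·0.7500) ≈ 0.3077
After 'fail': P(defective) = 0.2·0.3077 / (0.2·0.3077 + 0.15·0.6923) ≈ 0.3721
After 'pass': P(defective) = 0.8·0.3721 / (0.8·0.3721 + 0.85·0.6279) ≈ 0.3580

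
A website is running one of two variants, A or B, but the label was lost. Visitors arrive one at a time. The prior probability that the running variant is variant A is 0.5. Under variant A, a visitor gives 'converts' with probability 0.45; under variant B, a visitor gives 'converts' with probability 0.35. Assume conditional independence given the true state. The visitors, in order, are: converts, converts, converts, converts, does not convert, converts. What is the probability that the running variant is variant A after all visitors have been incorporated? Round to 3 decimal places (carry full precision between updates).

Each posterior becomes the prior for the next update.
After 'converts': P(A) = 0.45·0.5000 / (0.45·0.5000 + 0.35·0.5000) ≈ 0.5625
After 'converts': P(A) = 0.45·0.5625 / (0.45·0.5625 + 0.35·0.4375) ≈ 0.6231
After 'converts': P(A) = 0.45·0.6231 / (0.45·0.6231 + 0.35·0.3769) ≈ 0.6800
After 'converts': P(A) = 0.45·0.6800 / (0.45·0.6800 + 0.35·0.3200) ≈ 0.7321
After 'does not convert': P(A) = 0.55·0.7321 / (0.55·0.7321 + 0.65·0.2679) ≈ 0.6981
After 'converts': P(A) = 0.45·0.6981 / (0.45·0.6981 + 0.35·0.3019) ≈ 0.7483

0.748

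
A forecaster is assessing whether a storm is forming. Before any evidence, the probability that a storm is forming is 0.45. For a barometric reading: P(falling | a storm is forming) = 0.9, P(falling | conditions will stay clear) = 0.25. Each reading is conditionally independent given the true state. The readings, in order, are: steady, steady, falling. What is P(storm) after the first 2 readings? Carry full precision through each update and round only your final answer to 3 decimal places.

0.014

After 'steady': P(storm) = 0.1·0.4500 / (0.1·0.4500 + 0.75·0.5500) ≈ 0.0984
After 'steady': P(storm) = 0.1·0.0984 / (0.1·0.0984 + 0.75·0.9016) ≈ 0.0143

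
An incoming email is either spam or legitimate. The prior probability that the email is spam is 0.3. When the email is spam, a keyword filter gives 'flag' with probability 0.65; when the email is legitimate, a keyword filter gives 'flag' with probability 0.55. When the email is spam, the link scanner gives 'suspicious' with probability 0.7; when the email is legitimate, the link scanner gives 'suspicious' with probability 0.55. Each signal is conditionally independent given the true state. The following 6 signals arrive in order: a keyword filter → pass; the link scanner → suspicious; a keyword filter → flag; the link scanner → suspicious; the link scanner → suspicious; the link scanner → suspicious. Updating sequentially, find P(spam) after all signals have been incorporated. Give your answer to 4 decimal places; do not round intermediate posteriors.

After a keyword filter='pass': P(spam) = 0.35·0.3000 / (0.35·0.3000 + 0.45·0.7000) ≈ 0.2500
After the link scanner='suspicious': P(spam) = 0.7·0.2500 / (0.7·0.2500 + 0.55·0.7500) ≈ 0.2979
After a keyword filter='flag': P(spam) = 0.65·0.2979 / (0.65·0.2979 + 0.55·0.7021) ≈ 0.3339
After the link scanner='suspicious': P(spam) = 0.7·0.3339 / (0.7·0.3339 + 0.55·0.6661) ≈ 0.3895
After the link scanner='suspicious': P(spam) = 0.7·0.3895 / (0.7·0.3895 + 0.55·0.6105) ≈ 0.4482
After the link scanner='suspicious': P(spam) = 0.7·0.4482 / (0.7·0.4482 + 0.55·0.5518) ≈ 0.5083

0.5083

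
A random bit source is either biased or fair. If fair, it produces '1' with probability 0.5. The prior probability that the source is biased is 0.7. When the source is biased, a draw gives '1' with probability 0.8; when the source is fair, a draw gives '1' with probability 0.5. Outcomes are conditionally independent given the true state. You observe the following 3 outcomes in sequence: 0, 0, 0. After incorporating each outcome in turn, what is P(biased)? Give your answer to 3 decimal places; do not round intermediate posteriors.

After '0': P(biased) = 0.2·0.7000 / (0.2·0.7000 + 0.5·0.3000) ≈ 0.4828
After '0': P(biased) = 0.2·0.4828 / (0.2·0.4828 + 0.5·0.5172) ≈ 0.2718
After '0': P(biased) = 0.2·0.2718 / (0.2·0.2718 + 0.5·0.7282) ≈ 0.1299

0.130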